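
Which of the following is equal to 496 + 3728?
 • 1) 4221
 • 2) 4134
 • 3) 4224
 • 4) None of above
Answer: 3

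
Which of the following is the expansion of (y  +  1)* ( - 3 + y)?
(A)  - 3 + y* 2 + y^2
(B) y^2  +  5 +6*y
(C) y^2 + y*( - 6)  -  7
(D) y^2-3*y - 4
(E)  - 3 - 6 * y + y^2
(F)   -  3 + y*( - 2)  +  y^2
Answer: F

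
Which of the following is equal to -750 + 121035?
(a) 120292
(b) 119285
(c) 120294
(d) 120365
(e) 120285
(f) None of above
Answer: e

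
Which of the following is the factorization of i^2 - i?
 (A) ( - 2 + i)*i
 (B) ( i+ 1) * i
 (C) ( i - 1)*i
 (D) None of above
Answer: C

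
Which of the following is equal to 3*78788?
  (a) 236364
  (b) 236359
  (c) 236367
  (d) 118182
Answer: a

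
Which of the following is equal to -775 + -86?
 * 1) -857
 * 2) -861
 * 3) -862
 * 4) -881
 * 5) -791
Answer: 2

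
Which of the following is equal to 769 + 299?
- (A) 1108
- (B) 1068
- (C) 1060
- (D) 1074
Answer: B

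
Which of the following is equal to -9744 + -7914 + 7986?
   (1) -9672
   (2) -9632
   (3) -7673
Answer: 1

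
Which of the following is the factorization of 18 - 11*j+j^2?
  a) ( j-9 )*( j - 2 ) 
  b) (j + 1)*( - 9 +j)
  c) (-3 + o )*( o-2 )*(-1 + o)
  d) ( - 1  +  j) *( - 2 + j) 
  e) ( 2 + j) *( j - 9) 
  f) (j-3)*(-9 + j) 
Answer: a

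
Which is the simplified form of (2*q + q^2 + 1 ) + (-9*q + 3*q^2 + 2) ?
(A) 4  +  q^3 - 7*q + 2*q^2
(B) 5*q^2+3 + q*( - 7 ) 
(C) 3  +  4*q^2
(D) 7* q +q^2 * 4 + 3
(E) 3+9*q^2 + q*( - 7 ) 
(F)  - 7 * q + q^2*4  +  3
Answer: F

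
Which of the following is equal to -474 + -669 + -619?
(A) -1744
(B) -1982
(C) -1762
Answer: C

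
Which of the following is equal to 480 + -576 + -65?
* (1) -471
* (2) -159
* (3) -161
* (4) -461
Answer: 3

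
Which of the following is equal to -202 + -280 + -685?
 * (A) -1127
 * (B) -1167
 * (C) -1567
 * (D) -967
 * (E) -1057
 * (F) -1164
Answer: B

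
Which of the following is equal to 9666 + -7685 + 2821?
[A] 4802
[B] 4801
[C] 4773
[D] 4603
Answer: A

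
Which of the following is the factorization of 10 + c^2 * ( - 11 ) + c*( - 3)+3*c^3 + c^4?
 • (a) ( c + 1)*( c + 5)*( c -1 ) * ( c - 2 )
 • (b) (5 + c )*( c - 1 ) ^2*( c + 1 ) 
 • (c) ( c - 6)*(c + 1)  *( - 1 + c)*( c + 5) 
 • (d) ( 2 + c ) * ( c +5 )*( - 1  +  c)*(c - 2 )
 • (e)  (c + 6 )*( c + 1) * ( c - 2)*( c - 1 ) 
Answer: a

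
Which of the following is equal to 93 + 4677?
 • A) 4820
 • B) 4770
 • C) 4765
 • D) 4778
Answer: B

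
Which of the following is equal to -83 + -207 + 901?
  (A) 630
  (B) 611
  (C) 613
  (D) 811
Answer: B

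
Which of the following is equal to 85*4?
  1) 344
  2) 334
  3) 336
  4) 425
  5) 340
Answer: 5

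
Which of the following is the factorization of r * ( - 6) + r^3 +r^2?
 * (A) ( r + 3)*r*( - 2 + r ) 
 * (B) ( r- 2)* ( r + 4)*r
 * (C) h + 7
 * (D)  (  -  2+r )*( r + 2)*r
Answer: A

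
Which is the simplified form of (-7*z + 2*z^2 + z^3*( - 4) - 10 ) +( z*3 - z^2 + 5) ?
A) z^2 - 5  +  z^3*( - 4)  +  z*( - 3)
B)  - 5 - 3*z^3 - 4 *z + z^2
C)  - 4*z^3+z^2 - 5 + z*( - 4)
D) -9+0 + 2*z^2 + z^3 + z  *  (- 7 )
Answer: C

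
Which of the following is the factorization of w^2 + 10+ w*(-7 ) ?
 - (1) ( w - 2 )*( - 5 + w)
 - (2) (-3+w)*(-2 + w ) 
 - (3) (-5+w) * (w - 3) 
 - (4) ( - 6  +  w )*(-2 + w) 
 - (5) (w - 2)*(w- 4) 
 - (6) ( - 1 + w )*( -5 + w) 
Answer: 1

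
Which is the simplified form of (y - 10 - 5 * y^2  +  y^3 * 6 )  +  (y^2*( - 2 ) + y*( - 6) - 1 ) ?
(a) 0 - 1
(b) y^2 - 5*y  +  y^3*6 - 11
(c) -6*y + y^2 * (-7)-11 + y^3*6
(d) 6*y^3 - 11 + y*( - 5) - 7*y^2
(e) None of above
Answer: d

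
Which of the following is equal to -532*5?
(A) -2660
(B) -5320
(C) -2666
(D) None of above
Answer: A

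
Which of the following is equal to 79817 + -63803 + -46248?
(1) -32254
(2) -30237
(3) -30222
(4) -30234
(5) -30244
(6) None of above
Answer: 4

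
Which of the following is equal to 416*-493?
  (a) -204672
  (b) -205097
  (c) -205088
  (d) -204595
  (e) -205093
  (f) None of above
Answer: c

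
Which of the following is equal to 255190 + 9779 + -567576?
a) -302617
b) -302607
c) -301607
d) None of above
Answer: b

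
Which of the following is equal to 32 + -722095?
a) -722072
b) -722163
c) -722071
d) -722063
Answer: d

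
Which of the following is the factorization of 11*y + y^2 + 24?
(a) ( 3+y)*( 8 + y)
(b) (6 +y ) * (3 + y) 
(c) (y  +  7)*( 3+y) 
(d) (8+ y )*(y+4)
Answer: a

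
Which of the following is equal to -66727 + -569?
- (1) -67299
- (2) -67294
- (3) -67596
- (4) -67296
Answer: 4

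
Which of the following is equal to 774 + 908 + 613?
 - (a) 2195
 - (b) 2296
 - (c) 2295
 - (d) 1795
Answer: c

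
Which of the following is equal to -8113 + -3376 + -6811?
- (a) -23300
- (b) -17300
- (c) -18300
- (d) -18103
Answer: c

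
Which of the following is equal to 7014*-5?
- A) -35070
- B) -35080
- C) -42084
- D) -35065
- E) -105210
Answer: A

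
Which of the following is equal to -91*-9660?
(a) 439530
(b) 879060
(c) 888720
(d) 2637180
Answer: b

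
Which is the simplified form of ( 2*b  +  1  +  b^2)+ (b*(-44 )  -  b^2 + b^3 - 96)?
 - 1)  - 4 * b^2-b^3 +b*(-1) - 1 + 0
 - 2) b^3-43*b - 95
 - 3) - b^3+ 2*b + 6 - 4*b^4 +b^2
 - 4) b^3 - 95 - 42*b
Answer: 4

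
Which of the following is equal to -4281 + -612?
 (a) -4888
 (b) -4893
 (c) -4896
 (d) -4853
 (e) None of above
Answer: b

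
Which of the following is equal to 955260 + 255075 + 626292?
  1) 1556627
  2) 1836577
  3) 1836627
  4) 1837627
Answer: 3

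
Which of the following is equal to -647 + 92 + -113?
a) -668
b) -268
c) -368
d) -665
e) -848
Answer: a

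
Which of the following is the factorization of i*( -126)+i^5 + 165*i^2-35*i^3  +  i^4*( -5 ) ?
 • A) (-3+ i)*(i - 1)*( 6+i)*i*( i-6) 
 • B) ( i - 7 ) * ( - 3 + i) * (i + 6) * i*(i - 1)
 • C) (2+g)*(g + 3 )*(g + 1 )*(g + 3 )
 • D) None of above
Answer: B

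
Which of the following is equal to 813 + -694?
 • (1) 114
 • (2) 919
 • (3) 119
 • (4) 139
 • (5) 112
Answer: 3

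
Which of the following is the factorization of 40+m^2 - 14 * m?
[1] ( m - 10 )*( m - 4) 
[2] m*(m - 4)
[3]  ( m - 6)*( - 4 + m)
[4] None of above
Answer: 1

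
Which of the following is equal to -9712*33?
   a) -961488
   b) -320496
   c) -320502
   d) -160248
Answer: b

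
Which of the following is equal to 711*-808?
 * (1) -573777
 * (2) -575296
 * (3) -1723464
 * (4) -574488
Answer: 4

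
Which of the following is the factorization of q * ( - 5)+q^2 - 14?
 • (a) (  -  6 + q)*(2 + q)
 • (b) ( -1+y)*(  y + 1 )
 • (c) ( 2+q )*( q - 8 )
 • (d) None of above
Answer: d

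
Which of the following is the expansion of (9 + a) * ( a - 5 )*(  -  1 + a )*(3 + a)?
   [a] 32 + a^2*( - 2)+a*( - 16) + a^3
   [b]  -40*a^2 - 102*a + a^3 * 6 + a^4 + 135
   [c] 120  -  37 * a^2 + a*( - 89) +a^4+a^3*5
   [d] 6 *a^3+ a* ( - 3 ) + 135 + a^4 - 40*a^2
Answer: b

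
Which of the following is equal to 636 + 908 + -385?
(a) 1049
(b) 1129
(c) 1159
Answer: c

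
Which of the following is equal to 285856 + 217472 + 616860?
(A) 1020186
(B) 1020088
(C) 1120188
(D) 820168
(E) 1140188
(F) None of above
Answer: C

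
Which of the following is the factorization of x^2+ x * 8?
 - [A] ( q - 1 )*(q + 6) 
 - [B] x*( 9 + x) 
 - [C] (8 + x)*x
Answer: C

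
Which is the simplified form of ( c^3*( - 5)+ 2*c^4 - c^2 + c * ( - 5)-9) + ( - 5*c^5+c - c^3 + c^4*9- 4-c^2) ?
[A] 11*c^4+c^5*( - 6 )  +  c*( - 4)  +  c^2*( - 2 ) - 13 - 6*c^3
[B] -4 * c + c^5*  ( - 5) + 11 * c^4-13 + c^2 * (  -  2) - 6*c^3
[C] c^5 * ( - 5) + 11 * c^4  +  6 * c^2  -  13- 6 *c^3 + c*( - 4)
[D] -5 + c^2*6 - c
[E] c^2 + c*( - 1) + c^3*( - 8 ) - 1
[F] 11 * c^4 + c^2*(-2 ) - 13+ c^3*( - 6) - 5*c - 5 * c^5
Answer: B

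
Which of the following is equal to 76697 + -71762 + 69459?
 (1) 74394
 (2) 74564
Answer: 1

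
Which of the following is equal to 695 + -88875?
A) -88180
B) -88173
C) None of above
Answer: A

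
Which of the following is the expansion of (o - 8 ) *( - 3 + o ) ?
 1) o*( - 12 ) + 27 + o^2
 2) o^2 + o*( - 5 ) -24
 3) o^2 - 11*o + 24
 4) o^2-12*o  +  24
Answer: 3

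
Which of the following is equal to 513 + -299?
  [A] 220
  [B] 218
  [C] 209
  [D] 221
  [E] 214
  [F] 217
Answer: E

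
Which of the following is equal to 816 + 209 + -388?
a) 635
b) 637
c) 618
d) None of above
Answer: b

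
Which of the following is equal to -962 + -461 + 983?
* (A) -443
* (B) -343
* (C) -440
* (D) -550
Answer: C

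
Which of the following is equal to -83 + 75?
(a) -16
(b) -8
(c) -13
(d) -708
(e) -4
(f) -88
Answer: b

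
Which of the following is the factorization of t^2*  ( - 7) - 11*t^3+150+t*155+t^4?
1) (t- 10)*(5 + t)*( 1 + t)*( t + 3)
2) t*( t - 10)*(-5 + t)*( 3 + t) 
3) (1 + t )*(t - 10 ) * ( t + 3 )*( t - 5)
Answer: 3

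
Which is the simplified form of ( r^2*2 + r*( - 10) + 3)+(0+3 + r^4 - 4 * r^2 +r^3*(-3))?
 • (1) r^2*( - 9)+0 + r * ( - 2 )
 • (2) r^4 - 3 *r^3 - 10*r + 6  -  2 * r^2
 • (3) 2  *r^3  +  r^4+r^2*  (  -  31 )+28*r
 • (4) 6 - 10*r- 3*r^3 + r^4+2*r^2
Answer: 2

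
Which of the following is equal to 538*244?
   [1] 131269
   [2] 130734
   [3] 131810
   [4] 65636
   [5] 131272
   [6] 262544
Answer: 5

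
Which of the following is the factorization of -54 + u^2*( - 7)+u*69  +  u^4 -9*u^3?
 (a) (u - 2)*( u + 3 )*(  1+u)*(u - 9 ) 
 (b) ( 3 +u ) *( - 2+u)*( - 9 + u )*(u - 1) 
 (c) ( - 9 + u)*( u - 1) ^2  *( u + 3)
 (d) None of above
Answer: b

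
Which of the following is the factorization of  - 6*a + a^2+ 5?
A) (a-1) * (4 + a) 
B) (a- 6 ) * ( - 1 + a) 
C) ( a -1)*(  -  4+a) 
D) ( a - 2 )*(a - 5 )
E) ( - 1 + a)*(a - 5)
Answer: E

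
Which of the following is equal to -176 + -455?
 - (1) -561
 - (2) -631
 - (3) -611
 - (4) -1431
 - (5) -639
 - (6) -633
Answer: 2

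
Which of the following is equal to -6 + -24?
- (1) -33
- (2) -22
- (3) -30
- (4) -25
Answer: 3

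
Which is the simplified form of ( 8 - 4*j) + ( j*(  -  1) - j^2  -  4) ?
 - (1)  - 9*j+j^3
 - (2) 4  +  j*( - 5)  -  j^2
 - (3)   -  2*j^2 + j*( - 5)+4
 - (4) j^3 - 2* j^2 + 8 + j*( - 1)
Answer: 2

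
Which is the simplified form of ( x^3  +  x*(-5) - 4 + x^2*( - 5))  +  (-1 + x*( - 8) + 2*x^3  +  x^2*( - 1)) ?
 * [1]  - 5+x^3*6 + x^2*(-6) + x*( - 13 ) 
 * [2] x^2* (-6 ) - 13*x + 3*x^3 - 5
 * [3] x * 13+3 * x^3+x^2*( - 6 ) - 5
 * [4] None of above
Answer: 2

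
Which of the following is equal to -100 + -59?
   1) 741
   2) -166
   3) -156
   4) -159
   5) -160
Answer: 4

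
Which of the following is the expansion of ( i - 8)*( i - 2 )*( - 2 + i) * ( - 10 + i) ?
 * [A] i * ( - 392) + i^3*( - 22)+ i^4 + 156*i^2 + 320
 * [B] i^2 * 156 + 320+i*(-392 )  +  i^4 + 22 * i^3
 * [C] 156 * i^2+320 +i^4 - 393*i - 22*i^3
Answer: A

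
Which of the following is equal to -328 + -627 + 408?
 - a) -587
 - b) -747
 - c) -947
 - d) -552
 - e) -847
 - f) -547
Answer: f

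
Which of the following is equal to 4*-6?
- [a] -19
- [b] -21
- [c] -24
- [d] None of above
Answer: c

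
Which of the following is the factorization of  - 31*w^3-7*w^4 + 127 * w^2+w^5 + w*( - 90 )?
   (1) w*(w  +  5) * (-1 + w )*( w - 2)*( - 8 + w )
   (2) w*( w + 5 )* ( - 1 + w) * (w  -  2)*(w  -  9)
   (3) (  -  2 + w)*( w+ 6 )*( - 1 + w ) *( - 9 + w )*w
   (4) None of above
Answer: 2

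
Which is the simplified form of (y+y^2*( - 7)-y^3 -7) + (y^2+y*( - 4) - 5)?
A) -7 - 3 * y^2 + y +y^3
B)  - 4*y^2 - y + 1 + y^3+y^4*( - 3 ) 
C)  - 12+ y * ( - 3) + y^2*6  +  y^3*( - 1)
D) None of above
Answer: D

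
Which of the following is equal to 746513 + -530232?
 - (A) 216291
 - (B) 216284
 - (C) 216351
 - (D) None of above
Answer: D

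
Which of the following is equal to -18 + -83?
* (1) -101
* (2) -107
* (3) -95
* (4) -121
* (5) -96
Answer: 1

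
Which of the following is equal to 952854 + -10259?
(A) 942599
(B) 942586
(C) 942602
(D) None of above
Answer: D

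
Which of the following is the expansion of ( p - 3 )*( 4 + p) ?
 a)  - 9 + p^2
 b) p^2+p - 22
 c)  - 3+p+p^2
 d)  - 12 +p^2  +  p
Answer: d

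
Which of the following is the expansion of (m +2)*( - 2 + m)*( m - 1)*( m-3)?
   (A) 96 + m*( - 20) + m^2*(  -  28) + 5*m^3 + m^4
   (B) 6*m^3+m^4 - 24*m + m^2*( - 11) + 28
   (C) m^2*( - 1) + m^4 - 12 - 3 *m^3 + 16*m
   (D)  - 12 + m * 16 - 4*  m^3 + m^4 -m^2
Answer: D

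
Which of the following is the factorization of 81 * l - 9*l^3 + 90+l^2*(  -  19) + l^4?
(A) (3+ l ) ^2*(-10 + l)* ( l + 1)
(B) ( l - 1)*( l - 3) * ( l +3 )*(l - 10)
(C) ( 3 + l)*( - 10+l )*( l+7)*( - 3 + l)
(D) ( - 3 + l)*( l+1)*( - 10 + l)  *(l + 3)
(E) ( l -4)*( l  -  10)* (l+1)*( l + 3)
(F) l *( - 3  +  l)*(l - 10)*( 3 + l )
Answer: D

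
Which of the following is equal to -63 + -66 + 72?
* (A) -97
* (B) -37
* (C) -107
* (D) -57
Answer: D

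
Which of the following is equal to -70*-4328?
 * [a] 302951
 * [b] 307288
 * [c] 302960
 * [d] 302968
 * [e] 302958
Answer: c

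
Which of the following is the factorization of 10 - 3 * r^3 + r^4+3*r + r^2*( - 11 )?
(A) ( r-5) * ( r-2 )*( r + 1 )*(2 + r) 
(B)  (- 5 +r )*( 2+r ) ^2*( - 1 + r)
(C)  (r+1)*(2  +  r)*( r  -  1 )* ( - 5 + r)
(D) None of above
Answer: C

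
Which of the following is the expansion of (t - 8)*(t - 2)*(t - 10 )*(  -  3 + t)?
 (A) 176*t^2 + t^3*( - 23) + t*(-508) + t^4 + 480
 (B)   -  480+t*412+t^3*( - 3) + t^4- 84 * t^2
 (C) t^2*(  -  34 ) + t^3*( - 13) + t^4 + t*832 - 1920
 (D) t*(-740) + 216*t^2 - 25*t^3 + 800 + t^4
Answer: A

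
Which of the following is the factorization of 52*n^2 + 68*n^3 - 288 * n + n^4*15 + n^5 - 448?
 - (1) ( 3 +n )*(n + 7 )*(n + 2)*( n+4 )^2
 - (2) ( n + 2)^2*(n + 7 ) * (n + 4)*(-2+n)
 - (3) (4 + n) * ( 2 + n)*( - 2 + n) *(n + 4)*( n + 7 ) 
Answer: 3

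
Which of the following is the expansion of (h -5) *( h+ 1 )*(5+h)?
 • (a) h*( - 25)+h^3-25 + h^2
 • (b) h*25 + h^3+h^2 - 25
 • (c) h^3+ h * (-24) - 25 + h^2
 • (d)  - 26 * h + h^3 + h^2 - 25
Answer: a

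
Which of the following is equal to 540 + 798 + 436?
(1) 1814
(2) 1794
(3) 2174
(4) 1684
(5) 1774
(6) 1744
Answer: 5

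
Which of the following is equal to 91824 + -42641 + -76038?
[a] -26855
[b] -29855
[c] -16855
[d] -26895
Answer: a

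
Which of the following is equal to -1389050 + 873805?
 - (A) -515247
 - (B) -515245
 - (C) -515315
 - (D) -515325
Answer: B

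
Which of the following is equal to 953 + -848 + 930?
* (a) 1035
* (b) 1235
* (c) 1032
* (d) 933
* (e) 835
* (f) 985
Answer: a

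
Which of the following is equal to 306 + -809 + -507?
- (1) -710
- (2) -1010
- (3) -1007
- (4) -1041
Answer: 2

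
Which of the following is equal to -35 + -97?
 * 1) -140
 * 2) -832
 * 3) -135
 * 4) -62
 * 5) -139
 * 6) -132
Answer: 6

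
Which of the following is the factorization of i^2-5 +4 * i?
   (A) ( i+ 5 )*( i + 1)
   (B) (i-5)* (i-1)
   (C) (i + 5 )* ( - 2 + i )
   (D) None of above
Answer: D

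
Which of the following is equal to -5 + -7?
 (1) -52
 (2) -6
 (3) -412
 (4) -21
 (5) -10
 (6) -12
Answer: 6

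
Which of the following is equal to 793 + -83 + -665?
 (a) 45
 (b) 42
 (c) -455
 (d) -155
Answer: a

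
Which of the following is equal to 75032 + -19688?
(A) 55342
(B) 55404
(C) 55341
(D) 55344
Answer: D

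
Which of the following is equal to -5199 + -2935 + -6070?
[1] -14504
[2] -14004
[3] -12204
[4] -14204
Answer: 4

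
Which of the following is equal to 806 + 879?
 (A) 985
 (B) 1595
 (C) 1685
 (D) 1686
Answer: C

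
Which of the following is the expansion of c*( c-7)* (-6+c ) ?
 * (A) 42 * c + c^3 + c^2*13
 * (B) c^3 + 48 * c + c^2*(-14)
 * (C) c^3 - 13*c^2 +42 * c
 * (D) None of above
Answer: C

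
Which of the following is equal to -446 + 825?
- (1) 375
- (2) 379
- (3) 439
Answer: 2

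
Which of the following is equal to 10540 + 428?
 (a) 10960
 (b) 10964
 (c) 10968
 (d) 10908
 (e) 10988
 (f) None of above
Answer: c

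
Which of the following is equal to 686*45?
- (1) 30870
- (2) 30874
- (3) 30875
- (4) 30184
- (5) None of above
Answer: 1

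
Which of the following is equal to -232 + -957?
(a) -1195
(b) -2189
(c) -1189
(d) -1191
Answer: c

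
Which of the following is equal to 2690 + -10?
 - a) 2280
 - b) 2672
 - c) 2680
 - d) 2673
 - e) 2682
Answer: c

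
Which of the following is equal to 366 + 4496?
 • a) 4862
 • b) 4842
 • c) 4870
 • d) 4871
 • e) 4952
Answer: a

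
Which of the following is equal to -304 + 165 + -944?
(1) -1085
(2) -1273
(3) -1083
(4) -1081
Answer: 3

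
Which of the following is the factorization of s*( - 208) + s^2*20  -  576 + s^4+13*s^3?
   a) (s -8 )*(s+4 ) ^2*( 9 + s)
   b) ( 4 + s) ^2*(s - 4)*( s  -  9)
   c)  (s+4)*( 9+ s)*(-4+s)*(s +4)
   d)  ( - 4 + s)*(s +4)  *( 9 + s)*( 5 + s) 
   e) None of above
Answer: c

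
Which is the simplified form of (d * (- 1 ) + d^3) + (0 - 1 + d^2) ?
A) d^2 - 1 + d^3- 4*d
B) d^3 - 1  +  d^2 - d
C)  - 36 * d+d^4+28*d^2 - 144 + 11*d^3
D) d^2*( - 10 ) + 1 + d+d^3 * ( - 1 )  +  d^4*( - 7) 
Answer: B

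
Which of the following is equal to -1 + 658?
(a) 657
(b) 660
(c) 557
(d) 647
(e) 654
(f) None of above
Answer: a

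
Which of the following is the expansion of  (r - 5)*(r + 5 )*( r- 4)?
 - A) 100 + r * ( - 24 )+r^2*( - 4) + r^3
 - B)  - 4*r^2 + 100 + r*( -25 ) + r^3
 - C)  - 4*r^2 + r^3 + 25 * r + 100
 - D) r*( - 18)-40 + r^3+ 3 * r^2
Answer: B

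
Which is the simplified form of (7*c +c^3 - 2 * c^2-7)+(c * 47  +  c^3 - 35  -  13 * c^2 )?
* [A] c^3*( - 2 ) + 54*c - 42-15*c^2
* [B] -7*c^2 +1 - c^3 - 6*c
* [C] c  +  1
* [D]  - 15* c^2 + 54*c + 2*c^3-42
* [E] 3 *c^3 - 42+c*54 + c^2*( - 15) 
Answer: D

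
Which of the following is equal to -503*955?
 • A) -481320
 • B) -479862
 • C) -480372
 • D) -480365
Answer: D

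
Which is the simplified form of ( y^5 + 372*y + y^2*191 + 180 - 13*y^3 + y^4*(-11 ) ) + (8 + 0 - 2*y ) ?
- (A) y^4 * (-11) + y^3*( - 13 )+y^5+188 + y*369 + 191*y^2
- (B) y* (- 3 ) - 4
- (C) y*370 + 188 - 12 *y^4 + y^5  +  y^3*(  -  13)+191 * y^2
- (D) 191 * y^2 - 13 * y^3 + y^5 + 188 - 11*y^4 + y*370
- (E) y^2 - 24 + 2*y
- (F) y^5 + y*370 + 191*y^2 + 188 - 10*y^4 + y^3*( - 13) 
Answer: D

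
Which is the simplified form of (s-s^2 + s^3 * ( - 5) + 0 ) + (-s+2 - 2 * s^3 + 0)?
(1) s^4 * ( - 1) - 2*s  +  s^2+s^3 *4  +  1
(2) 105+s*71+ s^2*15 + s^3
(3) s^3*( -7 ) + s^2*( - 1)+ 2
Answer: 3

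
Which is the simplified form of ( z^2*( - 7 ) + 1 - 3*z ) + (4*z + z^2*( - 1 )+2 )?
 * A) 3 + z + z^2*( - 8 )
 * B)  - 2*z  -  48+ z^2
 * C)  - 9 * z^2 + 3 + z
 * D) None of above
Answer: A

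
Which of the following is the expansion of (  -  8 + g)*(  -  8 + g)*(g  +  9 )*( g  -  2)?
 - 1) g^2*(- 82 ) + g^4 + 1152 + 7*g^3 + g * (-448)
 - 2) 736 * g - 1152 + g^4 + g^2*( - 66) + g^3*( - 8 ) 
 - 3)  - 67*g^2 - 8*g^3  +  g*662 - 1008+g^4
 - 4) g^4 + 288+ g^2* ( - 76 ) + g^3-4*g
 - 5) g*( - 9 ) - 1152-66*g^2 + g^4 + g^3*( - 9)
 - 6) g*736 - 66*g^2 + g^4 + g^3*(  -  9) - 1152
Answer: 6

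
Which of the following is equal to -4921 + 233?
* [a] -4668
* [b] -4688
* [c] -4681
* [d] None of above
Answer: b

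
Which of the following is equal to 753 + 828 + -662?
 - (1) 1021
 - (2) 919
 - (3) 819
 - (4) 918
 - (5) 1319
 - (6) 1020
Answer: 2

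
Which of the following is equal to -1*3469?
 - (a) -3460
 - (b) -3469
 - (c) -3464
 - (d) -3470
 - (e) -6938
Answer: b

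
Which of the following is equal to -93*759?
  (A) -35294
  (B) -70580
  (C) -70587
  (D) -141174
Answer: C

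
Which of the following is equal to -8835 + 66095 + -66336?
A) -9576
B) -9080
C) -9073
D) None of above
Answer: D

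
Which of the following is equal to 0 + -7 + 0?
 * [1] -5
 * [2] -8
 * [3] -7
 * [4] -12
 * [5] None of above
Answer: 3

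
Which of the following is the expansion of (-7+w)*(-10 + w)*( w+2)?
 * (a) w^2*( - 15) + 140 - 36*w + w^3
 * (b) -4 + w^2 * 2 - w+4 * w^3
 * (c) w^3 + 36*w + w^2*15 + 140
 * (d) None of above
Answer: d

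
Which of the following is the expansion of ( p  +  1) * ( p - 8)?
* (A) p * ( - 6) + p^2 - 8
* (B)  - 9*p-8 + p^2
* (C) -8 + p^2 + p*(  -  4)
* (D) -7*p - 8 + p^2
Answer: D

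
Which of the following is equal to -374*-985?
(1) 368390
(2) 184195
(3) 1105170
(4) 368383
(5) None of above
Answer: 1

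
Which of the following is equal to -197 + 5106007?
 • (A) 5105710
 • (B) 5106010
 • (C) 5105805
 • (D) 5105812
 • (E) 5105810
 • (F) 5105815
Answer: E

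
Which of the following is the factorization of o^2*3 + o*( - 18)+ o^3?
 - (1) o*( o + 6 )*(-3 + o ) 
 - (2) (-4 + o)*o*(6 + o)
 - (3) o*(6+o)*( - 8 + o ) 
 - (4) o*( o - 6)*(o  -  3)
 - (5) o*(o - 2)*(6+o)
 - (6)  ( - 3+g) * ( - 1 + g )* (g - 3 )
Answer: 1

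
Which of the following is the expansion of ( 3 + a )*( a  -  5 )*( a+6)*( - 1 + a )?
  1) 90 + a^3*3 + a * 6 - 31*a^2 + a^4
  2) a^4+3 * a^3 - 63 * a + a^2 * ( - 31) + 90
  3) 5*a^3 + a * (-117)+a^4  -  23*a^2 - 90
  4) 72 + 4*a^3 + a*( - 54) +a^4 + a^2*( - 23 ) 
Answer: 2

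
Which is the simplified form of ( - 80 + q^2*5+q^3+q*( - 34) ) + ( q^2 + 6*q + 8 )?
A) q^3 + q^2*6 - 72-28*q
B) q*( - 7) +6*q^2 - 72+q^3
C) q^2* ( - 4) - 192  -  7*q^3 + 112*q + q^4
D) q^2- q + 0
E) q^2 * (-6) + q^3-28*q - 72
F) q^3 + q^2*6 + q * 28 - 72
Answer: A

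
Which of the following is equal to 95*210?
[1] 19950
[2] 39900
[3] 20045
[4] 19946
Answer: 1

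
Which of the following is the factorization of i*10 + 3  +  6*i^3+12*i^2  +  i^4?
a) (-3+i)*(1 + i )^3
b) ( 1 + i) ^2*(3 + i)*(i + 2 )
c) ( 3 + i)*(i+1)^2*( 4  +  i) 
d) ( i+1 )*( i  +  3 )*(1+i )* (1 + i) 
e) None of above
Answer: d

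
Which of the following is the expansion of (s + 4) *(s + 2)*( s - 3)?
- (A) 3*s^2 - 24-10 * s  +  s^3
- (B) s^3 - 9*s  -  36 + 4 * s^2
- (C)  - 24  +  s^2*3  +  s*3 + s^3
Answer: A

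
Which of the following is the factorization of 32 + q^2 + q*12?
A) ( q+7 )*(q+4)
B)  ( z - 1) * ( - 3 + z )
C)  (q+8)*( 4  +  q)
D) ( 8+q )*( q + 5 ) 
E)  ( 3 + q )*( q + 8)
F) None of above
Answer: C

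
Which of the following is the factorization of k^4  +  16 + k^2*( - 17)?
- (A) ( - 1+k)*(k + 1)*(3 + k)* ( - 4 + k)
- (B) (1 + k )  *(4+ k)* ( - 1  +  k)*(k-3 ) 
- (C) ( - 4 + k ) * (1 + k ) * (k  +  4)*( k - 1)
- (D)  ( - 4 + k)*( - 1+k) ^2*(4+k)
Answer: C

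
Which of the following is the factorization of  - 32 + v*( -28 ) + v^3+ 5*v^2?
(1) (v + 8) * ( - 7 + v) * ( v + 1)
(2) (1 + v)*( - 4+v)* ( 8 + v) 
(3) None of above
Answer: 2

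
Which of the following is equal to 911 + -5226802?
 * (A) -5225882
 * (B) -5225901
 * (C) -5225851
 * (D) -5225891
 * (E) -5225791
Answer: D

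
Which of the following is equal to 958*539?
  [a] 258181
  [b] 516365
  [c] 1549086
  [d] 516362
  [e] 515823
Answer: d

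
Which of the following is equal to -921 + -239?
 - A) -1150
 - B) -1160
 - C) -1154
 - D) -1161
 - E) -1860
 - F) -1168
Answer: B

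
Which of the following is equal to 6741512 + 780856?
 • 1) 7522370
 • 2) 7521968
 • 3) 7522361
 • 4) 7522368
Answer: 4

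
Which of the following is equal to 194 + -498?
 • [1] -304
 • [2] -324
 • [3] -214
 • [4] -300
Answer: 1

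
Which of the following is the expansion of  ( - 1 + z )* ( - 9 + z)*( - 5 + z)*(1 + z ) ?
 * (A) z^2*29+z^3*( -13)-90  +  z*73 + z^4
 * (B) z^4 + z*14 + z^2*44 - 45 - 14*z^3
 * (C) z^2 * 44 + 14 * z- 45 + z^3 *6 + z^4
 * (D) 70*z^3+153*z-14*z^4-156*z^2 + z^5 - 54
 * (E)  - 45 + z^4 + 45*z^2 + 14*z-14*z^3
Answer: B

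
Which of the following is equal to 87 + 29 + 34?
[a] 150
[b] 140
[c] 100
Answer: a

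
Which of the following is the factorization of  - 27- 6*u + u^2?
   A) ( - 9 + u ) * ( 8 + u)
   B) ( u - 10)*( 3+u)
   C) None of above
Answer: C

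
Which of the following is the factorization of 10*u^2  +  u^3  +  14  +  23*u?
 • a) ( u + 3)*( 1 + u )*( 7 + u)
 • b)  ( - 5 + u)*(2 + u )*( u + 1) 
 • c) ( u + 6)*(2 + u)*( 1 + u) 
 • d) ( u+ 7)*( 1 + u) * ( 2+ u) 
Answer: d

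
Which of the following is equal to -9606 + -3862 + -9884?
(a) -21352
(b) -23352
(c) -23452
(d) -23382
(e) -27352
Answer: b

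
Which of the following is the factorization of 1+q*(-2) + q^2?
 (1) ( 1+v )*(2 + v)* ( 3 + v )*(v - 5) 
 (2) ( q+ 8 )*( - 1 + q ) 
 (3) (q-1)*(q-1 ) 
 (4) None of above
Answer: 3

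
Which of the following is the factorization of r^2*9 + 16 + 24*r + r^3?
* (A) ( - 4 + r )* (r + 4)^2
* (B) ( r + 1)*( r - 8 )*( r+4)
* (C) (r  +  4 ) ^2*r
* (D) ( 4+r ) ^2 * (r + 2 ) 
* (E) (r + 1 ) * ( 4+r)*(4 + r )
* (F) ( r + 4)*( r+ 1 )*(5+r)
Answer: E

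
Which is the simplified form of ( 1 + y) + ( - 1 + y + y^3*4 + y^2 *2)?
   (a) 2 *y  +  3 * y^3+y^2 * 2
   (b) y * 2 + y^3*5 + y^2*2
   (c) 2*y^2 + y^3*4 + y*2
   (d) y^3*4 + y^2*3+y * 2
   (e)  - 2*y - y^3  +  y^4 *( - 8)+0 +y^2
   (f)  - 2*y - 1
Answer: c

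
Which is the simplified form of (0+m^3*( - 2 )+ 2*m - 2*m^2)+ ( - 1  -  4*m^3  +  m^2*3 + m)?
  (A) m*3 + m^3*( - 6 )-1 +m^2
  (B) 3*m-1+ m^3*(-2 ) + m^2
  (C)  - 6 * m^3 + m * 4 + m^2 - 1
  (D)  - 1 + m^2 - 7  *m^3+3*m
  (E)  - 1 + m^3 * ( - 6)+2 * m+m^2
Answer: A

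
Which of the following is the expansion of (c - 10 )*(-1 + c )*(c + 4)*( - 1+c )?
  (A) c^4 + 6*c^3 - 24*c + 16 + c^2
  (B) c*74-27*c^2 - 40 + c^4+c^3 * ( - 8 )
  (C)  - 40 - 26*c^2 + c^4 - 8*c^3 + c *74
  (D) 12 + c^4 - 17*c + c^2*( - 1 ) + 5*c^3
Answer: B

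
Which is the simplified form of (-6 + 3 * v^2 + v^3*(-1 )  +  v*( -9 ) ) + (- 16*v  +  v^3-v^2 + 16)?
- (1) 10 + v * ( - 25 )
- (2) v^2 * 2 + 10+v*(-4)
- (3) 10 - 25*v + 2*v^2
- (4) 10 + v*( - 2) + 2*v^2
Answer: 3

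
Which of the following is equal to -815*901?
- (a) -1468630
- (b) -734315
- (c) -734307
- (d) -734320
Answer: b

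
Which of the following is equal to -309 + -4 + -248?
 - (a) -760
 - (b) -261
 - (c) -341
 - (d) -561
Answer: d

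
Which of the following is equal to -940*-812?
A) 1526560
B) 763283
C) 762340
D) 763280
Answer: D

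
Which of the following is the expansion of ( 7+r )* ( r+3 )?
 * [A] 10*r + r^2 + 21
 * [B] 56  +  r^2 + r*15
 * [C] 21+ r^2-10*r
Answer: A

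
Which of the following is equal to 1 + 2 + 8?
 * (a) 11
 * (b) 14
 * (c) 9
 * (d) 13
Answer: a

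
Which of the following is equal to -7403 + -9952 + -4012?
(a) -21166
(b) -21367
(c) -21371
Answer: b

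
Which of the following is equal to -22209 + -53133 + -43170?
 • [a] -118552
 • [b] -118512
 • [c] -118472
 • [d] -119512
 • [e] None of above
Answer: b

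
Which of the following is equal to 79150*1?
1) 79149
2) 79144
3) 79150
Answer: 3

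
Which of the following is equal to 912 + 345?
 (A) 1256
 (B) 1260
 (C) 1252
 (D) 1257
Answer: D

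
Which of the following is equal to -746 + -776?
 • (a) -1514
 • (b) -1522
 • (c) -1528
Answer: b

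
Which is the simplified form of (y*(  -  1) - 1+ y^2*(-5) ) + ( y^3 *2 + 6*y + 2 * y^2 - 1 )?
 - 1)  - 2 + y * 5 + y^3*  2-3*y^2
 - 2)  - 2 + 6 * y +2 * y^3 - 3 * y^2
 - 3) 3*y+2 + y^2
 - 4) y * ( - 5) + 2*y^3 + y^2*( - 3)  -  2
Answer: 1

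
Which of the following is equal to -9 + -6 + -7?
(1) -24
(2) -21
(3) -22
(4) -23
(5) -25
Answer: 3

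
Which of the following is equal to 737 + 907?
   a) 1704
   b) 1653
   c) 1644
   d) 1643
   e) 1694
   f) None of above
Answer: c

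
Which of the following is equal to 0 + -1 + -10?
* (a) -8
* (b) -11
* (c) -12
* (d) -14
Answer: b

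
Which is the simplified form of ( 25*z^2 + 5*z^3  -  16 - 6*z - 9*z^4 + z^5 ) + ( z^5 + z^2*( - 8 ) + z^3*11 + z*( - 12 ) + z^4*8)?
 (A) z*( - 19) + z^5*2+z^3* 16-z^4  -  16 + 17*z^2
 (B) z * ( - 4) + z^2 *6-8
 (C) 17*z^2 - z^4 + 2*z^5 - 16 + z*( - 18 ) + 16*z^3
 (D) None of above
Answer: C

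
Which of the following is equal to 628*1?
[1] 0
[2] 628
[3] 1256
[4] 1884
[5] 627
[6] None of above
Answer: 2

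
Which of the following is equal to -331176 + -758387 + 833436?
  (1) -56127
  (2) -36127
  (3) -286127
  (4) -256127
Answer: 4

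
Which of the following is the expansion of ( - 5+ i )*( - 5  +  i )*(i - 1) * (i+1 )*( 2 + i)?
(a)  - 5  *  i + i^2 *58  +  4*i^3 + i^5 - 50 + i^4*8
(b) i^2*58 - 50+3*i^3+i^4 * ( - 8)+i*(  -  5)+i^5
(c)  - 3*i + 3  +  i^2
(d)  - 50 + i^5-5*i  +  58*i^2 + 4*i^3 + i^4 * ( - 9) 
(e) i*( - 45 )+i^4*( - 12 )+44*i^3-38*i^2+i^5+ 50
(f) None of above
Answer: f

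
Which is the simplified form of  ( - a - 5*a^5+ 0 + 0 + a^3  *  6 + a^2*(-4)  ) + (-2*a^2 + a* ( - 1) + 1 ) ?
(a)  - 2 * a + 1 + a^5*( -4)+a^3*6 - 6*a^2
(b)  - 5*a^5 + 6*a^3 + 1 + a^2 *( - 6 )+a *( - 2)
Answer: b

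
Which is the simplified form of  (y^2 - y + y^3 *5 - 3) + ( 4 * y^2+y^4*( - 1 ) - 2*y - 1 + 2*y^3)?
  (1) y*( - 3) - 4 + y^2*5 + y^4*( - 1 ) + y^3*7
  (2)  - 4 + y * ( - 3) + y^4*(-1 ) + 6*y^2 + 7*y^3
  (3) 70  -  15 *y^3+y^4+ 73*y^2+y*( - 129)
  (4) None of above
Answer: 1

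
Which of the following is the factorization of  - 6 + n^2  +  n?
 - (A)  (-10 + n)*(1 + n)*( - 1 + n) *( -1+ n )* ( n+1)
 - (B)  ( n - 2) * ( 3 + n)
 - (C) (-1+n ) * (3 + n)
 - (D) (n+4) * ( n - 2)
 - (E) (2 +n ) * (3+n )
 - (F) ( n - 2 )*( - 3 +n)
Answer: B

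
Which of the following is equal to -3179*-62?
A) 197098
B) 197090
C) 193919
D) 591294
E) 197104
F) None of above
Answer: A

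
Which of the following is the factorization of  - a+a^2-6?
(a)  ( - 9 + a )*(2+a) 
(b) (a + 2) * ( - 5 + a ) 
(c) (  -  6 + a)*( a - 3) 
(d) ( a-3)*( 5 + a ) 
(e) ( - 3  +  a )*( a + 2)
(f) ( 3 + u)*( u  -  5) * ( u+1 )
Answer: e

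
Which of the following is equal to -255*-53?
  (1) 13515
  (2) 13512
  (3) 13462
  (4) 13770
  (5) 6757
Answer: 1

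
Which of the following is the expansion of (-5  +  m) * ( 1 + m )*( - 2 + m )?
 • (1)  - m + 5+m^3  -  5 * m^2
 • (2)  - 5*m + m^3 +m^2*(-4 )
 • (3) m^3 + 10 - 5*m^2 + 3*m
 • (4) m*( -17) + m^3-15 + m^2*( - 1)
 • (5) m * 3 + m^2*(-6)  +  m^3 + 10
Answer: 5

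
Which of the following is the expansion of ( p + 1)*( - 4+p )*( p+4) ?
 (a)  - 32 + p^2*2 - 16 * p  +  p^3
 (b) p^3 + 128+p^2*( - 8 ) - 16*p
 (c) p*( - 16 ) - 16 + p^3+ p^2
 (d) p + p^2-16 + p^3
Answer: c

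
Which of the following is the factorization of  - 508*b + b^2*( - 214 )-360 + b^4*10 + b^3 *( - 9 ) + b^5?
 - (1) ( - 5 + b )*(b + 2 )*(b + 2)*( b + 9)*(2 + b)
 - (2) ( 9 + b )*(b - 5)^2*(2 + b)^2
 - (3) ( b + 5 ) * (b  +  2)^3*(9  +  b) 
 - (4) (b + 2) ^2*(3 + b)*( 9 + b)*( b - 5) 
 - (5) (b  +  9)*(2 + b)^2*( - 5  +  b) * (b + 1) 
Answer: 1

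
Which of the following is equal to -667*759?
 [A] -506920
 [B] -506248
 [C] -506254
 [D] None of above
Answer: D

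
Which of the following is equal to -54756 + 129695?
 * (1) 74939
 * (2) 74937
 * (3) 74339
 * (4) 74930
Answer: 1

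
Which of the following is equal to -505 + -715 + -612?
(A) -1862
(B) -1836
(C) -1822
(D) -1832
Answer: D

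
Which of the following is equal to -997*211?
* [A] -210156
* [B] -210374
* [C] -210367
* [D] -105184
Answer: C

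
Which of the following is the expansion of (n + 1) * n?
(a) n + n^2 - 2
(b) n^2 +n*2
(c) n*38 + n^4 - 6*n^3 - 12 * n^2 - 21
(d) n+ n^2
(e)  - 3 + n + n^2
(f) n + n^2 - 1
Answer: d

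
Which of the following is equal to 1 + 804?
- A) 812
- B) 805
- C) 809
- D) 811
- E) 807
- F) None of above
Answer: B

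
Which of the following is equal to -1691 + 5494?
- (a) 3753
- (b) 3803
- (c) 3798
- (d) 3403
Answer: b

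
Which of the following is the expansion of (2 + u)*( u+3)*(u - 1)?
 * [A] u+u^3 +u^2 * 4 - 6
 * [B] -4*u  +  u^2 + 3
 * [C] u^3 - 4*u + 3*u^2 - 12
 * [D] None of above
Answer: A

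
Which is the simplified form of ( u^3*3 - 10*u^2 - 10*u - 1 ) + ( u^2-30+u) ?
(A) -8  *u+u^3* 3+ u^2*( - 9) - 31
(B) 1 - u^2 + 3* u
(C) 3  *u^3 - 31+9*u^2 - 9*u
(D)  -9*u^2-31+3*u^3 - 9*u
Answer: D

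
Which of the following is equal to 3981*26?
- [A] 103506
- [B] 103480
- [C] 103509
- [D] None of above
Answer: A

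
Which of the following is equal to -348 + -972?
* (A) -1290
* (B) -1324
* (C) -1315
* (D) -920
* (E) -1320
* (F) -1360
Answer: E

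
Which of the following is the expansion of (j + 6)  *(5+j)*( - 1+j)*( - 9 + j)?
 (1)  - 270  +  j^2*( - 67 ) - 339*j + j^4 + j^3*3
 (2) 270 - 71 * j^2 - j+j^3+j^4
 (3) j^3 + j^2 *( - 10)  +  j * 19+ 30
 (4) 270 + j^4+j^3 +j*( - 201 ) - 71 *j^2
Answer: 4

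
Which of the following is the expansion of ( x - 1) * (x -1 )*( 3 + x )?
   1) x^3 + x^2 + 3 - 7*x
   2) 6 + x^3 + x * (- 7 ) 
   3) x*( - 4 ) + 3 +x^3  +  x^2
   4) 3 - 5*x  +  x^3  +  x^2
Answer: 4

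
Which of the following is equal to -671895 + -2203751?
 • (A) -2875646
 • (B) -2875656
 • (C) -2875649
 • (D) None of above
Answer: A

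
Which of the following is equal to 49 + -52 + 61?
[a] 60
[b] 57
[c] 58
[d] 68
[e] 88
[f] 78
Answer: c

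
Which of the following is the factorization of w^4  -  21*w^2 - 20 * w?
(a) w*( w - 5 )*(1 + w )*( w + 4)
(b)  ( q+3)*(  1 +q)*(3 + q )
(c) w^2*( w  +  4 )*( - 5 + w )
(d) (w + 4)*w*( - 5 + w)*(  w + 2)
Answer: a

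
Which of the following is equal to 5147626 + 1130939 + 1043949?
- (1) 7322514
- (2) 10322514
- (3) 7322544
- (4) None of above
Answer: 1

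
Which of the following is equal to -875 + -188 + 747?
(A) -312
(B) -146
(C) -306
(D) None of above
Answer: D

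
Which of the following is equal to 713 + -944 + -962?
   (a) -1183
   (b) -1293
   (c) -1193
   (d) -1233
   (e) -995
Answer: c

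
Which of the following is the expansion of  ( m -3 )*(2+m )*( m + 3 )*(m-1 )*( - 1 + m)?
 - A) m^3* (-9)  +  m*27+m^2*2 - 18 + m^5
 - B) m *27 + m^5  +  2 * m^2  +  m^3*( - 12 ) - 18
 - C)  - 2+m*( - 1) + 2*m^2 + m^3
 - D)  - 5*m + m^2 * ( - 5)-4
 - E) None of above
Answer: B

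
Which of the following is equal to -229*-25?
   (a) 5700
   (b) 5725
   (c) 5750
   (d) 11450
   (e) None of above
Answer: b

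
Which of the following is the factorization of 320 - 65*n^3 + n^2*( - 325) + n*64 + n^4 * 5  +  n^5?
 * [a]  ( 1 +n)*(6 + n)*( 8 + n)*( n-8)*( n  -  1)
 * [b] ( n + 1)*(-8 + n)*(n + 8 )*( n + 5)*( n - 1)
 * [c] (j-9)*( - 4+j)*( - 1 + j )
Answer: b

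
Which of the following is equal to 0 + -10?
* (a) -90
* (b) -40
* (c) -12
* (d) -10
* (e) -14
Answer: d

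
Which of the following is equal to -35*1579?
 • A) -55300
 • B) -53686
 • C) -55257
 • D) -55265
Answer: D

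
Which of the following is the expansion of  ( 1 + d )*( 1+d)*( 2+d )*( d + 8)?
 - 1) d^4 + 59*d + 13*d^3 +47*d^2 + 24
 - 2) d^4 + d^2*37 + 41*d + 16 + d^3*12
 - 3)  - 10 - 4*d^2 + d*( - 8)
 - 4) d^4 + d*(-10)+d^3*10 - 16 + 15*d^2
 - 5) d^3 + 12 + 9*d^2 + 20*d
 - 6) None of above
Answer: 6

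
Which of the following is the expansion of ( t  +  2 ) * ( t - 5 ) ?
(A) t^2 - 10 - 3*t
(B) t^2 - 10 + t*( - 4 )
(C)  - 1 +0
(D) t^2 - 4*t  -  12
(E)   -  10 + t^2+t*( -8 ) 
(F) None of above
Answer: A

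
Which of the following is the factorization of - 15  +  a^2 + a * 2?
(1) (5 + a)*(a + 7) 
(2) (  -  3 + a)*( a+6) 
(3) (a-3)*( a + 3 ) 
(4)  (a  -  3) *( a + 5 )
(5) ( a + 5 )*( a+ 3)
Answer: 4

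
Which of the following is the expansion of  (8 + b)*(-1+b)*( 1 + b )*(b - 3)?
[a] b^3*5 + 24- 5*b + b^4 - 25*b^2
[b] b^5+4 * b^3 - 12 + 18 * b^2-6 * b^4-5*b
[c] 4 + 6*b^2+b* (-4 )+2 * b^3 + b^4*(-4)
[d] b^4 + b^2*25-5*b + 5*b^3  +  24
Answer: a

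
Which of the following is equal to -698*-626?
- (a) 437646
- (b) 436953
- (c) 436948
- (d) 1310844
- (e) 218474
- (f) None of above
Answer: c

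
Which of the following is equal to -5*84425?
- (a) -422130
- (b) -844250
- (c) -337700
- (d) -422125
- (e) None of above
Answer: d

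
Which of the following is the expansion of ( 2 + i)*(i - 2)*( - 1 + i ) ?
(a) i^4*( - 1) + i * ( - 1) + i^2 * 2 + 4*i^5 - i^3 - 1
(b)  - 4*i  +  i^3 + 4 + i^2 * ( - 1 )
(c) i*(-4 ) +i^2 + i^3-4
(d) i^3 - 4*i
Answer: b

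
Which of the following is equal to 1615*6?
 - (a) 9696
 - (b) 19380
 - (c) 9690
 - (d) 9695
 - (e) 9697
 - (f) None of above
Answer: c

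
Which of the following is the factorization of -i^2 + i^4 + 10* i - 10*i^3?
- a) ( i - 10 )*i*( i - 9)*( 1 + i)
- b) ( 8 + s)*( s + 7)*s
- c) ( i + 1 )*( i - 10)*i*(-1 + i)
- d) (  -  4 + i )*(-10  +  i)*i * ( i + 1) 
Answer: c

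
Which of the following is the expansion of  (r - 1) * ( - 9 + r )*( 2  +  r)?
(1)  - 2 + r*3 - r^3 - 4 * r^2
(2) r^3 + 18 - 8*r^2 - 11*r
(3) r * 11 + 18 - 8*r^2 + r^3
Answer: 2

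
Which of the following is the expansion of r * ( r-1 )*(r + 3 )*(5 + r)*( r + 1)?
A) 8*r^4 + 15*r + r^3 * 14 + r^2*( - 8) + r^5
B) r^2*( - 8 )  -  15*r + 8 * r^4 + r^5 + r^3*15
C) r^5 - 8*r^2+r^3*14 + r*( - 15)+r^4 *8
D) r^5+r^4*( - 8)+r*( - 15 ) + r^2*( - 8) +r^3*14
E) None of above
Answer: C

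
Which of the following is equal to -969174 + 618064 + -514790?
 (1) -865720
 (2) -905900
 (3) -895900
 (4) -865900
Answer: 4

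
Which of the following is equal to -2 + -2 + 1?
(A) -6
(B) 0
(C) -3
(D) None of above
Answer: C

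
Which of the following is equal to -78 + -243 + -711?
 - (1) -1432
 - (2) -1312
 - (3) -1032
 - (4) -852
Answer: 3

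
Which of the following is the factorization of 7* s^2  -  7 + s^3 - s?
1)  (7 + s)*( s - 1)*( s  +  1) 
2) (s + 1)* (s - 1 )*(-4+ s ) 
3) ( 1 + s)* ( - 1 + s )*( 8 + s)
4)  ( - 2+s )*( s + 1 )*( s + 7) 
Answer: 1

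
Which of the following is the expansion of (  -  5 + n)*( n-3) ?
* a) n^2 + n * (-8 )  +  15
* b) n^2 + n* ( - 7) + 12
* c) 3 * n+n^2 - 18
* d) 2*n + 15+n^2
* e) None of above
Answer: a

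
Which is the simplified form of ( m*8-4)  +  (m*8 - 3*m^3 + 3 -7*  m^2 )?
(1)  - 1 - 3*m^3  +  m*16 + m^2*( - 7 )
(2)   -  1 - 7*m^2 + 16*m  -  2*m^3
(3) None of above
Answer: 1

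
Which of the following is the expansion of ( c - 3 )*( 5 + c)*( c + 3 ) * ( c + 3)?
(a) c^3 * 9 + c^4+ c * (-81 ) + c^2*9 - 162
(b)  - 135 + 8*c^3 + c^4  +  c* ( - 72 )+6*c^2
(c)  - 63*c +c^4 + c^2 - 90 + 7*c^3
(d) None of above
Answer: b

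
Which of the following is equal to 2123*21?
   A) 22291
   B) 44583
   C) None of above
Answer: B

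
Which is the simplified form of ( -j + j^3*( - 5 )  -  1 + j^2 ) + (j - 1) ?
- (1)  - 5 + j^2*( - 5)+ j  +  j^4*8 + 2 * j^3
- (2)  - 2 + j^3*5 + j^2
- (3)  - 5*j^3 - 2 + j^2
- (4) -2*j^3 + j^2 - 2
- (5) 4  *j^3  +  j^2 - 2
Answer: 3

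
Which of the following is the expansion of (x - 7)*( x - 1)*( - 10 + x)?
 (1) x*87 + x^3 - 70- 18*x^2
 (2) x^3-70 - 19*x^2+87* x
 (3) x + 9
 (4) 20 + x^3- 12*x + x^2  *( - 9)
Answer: 1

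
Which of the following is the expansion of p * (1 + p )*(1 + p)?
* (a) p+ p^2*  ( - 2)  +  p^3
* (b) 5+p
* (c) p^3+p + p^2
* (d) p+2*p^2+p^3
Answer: d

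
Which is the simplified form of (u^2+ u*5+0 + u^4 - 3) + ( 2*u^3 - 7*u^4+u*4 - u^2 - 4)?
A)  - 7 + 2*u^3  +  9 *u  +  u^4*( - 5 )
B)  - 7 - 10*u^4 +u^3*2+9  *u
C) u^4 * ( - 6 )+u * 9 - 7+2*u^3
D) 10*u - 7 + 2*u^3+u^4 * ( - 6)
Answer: C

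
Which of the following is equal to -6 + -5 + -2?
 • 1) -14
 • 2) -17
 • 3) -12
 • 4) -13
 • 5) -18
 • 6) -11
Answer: 4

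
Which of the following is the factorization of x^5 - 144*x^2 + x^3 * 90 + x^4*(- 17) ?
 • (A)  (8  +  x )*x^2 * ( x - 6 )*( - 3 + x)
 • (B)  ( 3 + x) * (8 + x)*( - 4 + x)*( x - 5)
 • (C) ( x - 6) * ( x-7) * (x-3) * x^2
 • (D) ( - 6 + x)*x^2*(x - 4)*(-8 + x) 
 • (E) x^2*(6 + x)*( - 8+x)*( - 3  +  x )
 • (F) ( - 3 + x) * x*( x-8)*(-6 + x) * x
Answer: F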